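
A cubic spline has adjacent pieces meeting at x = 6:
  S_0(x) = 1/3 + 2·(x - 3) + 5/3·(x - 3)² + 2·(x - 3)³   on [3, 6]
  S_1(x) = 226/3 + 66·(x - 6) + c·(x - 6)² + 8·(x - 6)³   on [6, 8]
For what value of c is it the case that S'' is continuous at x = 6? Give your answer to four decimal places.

19.6667

S_0''(x) = 10/3 + 12·(x - 3), so S_0''(6) = 118/3. On the right, S_1''(6) = 2c, so c = 59/3.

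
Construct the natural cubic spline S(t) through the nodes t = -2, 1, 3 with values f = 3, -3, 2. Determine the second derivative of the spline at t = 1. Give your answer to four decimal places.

2.7000

Let σ_i = S''(x_i). Step sizes h_i = 3, 2; slopes of the chords Δ_i = (y_(i+1) - y_i)/h_i = -2, 5/2.
  3·σ_0 + 10·σ_1 + 2·σ_2 = 6(Δ_1 - Δ_0) = 27
Natural end conditions: σ_0 = σ_2 = 0.
Solving: σ_0 = 0, σ_1 = 27/10, σ_2 = 0.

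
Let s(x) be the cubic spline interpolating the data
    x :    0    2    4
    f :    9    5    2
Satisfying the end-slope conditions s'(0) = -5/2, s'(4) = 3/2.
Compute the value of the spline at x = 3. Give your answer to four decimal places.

With M_i denoting the second derivative at x_i, h_i = 2, 2, and Δ_i = (y_(i+1) − y_i)/h_i = -2, -3/2:
  2·M_0 + 8·M_1 + 2·M_2 = 6(Δ_1 - Δ_0) = 3
Clamped end conditions give two more equations: 2h_0·M_0 + h_0·M_1 = 6(Δ_0 - s'(0)) = 3 and h_1·M_1 + 2h_1·M_2 = 6(s'(4) - Δ_1) = 18.
Forward elimination and back-substitution give M_0 = 11/8, M_1 = -5/4, M_2 = 41/8.
On [2, 4], s(x) = 5 - 19/8·(x - 2) - 5/8·(x - 2)² + 17/32·(x - 2)³.
With (x - 2) = 1: s(3) = 81/32.

2.5313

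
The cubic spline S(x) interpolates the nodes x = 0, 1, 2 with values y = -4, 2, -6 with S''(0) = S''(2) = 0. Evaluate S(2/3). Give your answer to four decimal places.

Write M_i for S''(x_i). With h_i = 1, 1 and divided differences Δ_i = 6, -8, the continuity of S' gives the tridiagonal system
  1·M_0 + 4·M_1 + 1·M_2 = 6(Δ_1 - Δ_0) = -84
Natural end conditions: M_0 = M_2 = 0.
Hence M_0 = 0, M_1 = -21, M_2 = 0.
On [0, 1], S(x) = -4 + 19/2·x + 0·x² - 7/2·x³.
With x = 2/3: S(2/3) = 35/27.

1.2963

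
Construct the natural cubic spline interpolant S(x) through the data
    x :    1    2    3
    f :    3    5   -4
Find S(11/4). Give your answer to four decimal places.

Put M_i = S'' at the i-th knot. Here h = (1, 1) and Δ = (2, -9), so the interior equations h_(i-1)·M_(i-1) + 2(h_(i-1)+h_i)·M_i + h_i·M_(i+1) = 6(Δ_i − Δ_(i-1)) read
  1·M_0 + 4·M_1 + 1·M_2 = 6(Δ_1 - Δ_0) = -66
Natural end conditions: M_0 = M_2 = 0.
Forward elimination and back-substitution give M_0 = 0, M_1 = -33/2, M_2 = 0.
On [2, 3], S(x) = 5 - 7/2·(x - 2) - 33/4·(x - 2)² + 11/4·(x - 2)³.
With (x - 2) = 3/4: S(11/4) = -283/256.

-1.1055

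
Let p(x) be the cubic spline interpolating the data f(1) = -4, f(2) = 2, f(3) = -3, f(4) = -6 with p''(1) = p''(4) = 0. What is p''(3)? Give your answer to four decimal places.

Write σ_i for p''(x_i). With h_i = 1, 1, 1 and divided differences Δ_i = 6, -5, -3, the continuity of p' gives the tridiagonal system
  1·σ_0 + 4·σ_1 + 1·σ_2 = 6(Δ_1 - Δ_0) = -66
  1·σ_1 + 4·σ_2 + 1·σ_3 = 6(Δ_2 - Δ_1) = 12
Natural end conditions: σ_0 = σ_3 = 0.
Solving the tridiagonal system: σ_0 = 0, σ_1 = -92/5, σ_2 = 38/5, σ_3 = 0.

7.6000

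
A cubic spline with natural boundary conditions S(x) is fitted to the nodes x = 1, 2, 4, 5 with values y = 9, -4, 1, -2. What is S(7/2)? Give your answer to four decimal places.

Put σ_i = S'' at the i-th knot. Here h = (1, 2, 1) and Δ = (-13, 5/2, -3), so the interior equations h_(i-1)·σ_(i-1) + 2(h_(i-1)+h_i)·σ_i + h_i·σ_(i+1) = 6(Δ_i − Δ_(i-1)) read
  1·σ_0 + 6·σ_1 + 2·σ_2 = 6(Δ_1 - Δ_0) = 93
  2·σ_1 + 6·σ_2 + 1·σ_3 = 6(Δ_2 - Δ_1) = -33
Natural end conditions: σ_0 = σ_3 = 0.
Hence σ_0 = 0, σ_1 = 39/2, σ_2 = -12, σ_3 = 0.
On [2, 4], S(x) = -4 - 13/2·(x - 2) + 39/4·(x - 2)² - 21/8·(x - 2)³.
With (x - 2) = 3/2: S(7/2) = -43/64.

-0.6719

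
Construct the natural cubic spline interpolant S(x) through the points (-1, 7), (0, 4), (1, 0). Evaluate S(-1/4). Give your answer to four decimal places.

Write σ_i for S''(x_i). With h_i = 1, 1 and divided differences Δ_i = -3, -4, the continuity of S' gives the tridiagonal system
  1·σ_0 + 4·σ_1 + 1·σ_2 = 6(Δ_1 - Δ_0) = -6
Natural end conditions: σ_0 = σ_2 = 0.
Hence σ_0 = 0, σ_1 = -3/2, σ_2 = 0.
On [-1, 0], S(x) = 7 - 11/4·(x + 1) + 0·(x + 1)² - 1/4·(x + 1)³.
With (x + 1) = 3/4: S(-1/4) = 1237/256.

4.8320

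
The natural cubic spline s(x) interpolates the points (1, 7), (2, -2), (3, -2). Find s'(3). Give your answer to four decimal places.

Let σ_i = s''(x_i). Step sizes h_i = 1, 1; slopes of the chords Δ_i = (y_(i+1) - y_i)/h_i = -9, 0.
  1·σ_0 + 4·σ_1 + 1·σ_2 = 6(Δ_1 - Δ_0) = 54
Natural end conditions: σ_0 = σ_2 = 0.
Solving the tridiagonal system: σ_0 = 0, σ_1 = 27/2, σ_2 = 0.
On [2, 3], s'(x) = b_1 + 2c_1·(x - 2) + 3d_1·(x - 2)² with b_1 = Δ_1 - h_1(2σ_1 + σ_2)/6 = -9/2, c_1 = σ_1/2 = 27/4, d_1 = (σ_2 - σ_1)/(6h_1) = -9/4. So s'(3) = 9/4.

2.2500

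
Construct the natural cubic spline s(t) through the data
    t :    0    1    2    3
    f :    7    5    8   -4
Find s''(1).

Put m_i = s'' at the i-th knot. Here h = (1, 1, 1) and Δ = (-2, 3, -12), so the interior equations h_(i-1)·m_(i-1) + 2(h_(i-1)+h_i)·m_i + h_i·m_(i+1) = 6(Δ_i − Δ_(i-1)) read
  1·m_0 + 4·m_1 + 1·m_2 = 6(Δ_1 - Δ_0) = 30
  1·m_1 + 4·m_2 + 1·m_3 = 6(Δ_2 - Δ_1) = -90
Natural end conditions: m_0 = m_3 = 0.
Hence m_0 = 0, m_1 = 14, m_2 = -26, m_3 = 0.

14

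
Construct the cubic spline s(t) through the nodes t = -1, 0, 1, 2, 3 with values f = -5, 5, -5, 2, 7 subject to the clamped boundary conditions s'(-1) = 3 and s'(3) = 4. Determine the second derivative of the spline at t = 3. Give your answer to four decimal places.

Write σ_i for s''(x_i). With h_i = 1, 1, 1, 1 and divided differences Δ_i = 10, -10, 7, 5, the continuity of s' gives the tridiagonal system
  1·σ_0 + 4·σ_1 + 1·σ_2 = 6(Δ_1 - Δ_0) = -120
  1·σ_1 + 4·σ_2 + 1·σ_3 = 6(Δ_2 - Δ_1) = 102
  1·σ_2 + 4·σ_3 + 1·σ_4 = 6(Δ_3 - Δ_2) = -12
Clamped end conditions give two more equations: 2h_0·σ_0 + h_0·σ_1 = 6(Δ_0 - s'(-1)) = 42 and h_3·σ_3 + 2h_3·σ_4 = 6(s'(3) - Δ_3) = -6.
Solving the tridiagonal system: σ_0 = 1321/28, σ_1 = -733/14, σ_2 = 169/4, σ_3 = -205/14, σ_4 = 121/28.

4.3214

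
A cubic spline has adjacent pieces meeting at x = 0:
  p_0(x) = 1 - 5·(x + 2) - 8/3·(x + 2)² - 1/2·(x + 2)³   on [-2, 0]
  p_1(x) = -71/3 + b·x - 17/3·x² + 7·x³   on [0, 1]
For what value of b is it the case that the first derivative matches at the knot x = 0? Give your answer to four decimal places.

p_0'(x) = -5 - 16/3·(x + 2) - 3/2·(x + 2)², so p_0'(0) = -65/3. On the right, p_1'(0) = b, so b = -65/3.

-21.6667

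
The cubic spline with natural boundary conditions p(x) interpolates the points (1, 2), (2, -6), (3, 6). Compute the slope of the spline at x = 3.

Let σ_i = p''(x_i). Step sizes h_i = 1, 1; slopes of the chords Δ_i = (y_(i+1) - y_i)/h_i = -8, 12.
  1·σ_0 + 4·σ_1 + 1·σ_2 = 6(Δ_1 - Δ_0) = 120
Natural end conditions: σ_0 = σ_2 = 0.
Solving: σ_0 = 0, σ_1 = 30, σ_2 = 0.
On [2, 3], p'(x) = b_1 + 2c_1·(x - 2) + 3d_1·(x - 2)² with b_1 = Δ_1 - h_1(2σ_1 + σ_2)/6 = 2, c_1 = σ_1/2 = 15, d_1 = (σ_2 - σ_1)/(6h_1) = -5. So p'(3) = 17.

17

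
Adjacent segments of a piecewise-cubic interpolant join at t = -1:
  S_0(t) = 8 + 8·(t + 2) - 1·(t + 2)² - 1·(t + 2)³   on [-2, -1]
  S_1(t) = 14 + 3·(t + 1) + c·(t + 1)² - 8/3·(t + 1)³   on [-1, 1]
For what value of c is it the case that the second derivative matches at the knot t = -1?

-4

S_0''(t) = -2 - 6·(t + 2), so S_0''(-1) = -8. On the right, S_1''(-1) = 2c, so c = -4.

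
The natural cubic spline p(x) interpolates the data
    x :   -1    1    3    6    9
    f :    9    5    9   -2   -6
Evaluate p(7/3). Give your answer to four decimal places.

Put M_i = p'' at the i-th knot. Here h = (2, 2, 3, 3) and Δ = (-2, 2, -11/3, -4/3), so the interior equations h_(i-1)·M_(i-1) + 2(h_(i-1)+h_i)·M_i + h_i·M_(i+1) = 6(Δ_i − Δ_(i-1)) read
  2·M_0 + 8·M_1 + 2·M_2 = 6(Δ_1 - Δ_0) = 24
  2·M_1 + 10·M_2 + 3·M_3 = 6(Δ_2 - Δ_1) = -34
  3·M_2 + 12·M_3 + 3·M_4 = 6(Δ_3 - Δ_2) = 14
Natural end conditions: M_0 = M_4 = 0.
Hence M_0 = 0, M_1 = 297/70, M_2 = -174/35, M_3 = 253/105, M_4 = 0.
On [1, 3], p(x) = 5 + 29/35·(x - 1) + 297/140·(x - 1)² - 43/56·(x - 1)³.
With (x - 1) = 4/3: p(7/3) = 7613/945.

8.0561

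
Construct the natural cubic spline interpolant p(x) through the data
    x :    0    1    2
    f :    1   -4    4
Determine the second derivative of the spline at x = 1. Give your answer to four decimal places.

19.5000

Let M_i = p''(x_i). Step sizes h_i = 1, 1; slopes of the chords Δ_i = (y_(i+1) - y_i)/h_i = -5, 8.
  1·M_0 + 4·M_1 + 1·M_2 = 6(Δ_1 - Δ_0) = 78
Natural end conditions: M_0 = M_2 = 0.
Forward elimination and back-substitution give M_0 = 0, M_1 = 39/2, M_2 = 0.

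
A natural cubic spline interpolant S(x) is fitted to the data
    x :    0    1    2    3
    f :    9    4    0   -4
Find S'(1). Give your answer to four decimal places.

Put M_i = S'' at the i-th knot. Here h = (1, 1, 1) and Δ = (-5, -4, -4), so the interior equations h_(i-1)·M_(i-1) + 2(h_(i-1)+h_i)·M_i + h_i·M_(i+1) = 6(Δ_i − Δ_(i-1)) read
  1·M_0 + 4·M_1 + 1·M_2 = 6(Δ_1 - Δ_0) = 6
  1·M_1 + 4·M_2 + 1·M_3 = 6(Δ_2 - Δ_1) = 0
Natural end conditions: M_0 = M_3 = 0.
Hence M_0 = 0, M_1 = 8/5, M_2 = -2/5, M_3 = 0.
On [1, 2], S'(x) = b_1 + 2c_1·(x - 1) + 3d_1·(x - 1)² with b_1 = Δ_1 - h_1(2M_1 + M_2)/6 = -67/15, c_1 = M_1/2 = 4/5, d_1 = (M_2 - M_1)/(6h_1) = -1/3. So S'(1) = -67/15.

-4.4667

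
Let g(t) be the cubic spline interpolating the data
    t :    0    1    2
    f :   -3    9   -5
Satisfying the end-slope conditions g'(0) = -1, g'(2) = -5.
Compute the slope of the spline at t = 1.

With m_i denoting the second derivative at x_i, h_i = 1, 1, and Δ_i = (y_(i+1) − y_i)/h_i = 12, -14:
  1·m_0 + 4·m_1 + 1·m_2 = 6(Δ_1 - Δ_0) = -156
Clamped end conditions give two more equations: 2h_0·m_0 + h_0·m_1 = 6(Δ_0 - g'(0)) = 78 and h_1·m_1 + 2h_1·m_2 = 6(g'(2) - Δ_1) = 54.
Forward elimination and back-substitution give m_0 = 76, m_1 = -74, m_2 = 64.
On [1, 2], g'(t) = b_1 + 2c_1·(t - 1) + 3d_1·(t - 1)² with b_1 = Δ_1 - h_1(2m_1 + m_2)/6 = 0, c_1 = m_1/2 = -37, d_1 = (m_2 - m_1)/(6h_1) = 23. So g'(1) = 0.

0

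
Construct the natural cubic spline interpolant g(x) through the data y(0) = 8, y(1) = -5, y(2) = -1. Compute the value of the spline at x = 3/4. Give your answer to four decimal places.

-3.1445

Let σ_i = g''(x_i). Step sizes h_i = 1, 1; slopes of the chords Δ_i = (y_(i+1) - y_i)/h_i = -13, 4.
  1·σ_0 + 4·σ_1 + 1·σ_2 = 6(Δ_1 - Δ_0) = 102
Natural end conditions: σ_0 = σ_2 = 0.
Hence σ_0 = 0, σ_1 = 51/2, σ_2 = 0.
On [0, 1], g(x) = 8 - 69/4·x + 0·x² + 17/4·x³.
With x = 3/4: g(3/4) = -805/256.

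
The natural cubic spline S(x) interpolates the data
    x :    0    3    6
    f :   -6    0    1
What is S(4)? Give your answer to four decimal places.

Let M_i = S''(x_i). Step sizes h_i = 3, 3; slopes of the chords Δ_i = (y_(i+1) - y_i)/h_i = 2, 1/3.
  3·M_0 + 12·M_1 + 3·M_2 = 6(Δ_1 - Δ_0) = -10
Natural end conditions: M_0 = M_2 = 0.
Forward elimination and back-substitution give M_0 = 0, M_1 = -5/6, M_2 = 0.
On [3, 6], S(x) = 0 + 7/6·(x - 3) - 5/12·(x - 3)² + 5/108·(x - 3)³.
With (x - 3) = 1: S(4) = 43/54.

0.7963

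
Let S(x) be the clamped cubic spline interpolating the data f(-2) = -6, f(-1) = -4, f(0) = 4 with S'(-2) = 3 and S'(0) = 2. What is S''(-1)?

With m_i denoting the second derivative at x_i, h_i = 1, 1, and Δ_i = (y_(i+1) − y_i)/h_i = 2, 8:
  1·m_0 + 4·m_1 + 1·m_2 = 6(Δ_1 - Δ_0) = 36
Clamped end conditions give two more equations: 2h_0·m_0 + h_0·m_1 = 6(Δ_0 - S'(-2)) = -6 and h_1·m_1 + 2h_1·m_2 = 6(S'(0) - Δ_1) = -36.
Hence m_0 = -25/2, m_1 = 19, m_2 = -55/2.

19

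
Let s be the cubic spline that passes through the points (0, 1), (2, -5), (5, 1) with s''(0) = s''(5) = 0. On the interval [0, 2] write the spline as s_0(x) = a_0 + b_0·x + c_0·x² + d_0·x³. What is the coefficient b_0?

-4

Write M_i for s''(x_i). With h_i = 2, 3 and divided differences Δ_i = -3, 2, the continuity of s' gives the tridiagonal system
  2·M_0 + 10·M_1 + 3·M_2 = 6(Δ_1 - Δ_0) = 30
Natural end conditions: M_0 = M_2 = 0.
Forward elimination and back-substitution give M_0 = 0, M_1 = 3, M_2 = 0.
On [0, 2], with s_0(x) = a_0 + b_0·x + c_0·x² + d_0·x³: c_0 = M_0/2 = 0, d_0 = (M_1 - M_0)/(6h_0) = 1/4, b_0 = Δ_0 - h_0(2M_0 + M_1)/6 = -4.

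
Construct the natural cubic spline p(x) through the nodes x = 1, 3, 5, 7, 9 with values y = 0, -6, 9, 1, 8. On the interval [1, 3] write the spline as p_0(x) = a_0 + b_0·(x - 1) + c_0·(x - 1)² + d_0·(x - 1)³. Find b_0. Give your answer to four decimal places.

Let M_i = p''(x_i). Step sizes h_i = 2, 2, 2, 2; slopes of the chords Δ_i = (y_(i+1) - y_i)/h_i = -3, 15/2, -4, 7/2.
  2·M_0 + 8·M_1 + 2·M_2 = 6(Δ_1 - Δ_0) = 63
  2·M_1 + 8·M_2 + 2·M_3 = 6(Δ_2 - Δ_1) = -69
  2·M_2 + 8·M_3 + 2·M_4 = 6(Δ_3 - Δ_2) = 45
Natural end conditions: M_0 = M_4 = 0.
Solving: M_0 = 0, M_1 = 633/56, M_2 = -96/7, M_3 = 507/56, M_4 = 0.
On [1, 3], with p_0(x) = a_0 + b_0·(x - 1) + c_0·(x - 1)² + d_0·(x - 1)³: c_0 = M_0/2 = 0, d_0 = (M_1 - M_0)/(6h_0) = 211/224, b_0 = Δ_0 - h_0(2M_0 + M_1)/6 = -379/56.

-6.7679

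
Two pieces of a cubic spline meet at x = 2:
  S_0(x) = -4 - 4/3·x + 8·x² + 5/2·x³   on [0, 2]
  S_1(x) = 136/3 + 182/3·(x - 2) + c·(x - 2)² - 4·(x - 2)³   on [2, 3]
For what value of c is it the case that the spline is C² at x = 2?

S_0''(x) = 16 + 15·x, so S_0''(2) = 46. On the right, S_1''(2) = 2c, so c = 23.

23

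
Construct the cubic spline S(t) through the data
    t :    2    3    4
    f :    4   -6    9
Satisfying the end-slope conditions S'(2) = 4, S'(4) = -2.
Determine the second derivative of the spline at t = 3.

81

With M_i denoting the second derivative at x_i, h_i = 1, 1, and Δ_i = (y_(i+1) − y_i)/h_i = -10, 15:
  1·M_0 + 4·M_1 + 1·M_2 = 6(Δ_1 - Δ_0) = 150
Clamped end conditions give two more equations: 2h_0·M_0 + h_0·M_1 = 6(Δ_0 - S'(2)) = -84 and h_1·M_1 + 2h_1·M_2 = 6(S'(4) - Δ_1) = -102.
Solving: M_0 = -165/2, M_1 = 81, M_2 = -183/2.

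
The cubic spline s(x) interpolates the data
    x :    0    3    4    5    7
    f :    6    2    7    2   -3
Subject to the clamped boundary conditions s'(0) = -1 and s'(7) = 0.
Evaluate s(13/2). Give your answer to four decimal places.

Put σ_i = s'' at the i-th knot. Here h = (3, 1, 1, 2) and Δ = (-4/3, 5, -5, -5/2), so the interior equations h_(i-1)·σ_(i-1) + 2(h_(i-1)+h_i)·σ_i + h_i·σ_(i+1) = 6(Δ_i − Δ_(i-1)) read
  3·σ_0 + 8·σ_1 + 1·σ_2 = 6(Δ_1 - Δ_0) = 38
  1·σ_1 + 4·σ_2 + 1·σ_3 = 6(Δ_2 - Δ_1) = -60
  1·σ_2 + 6·σ_3 + 2·σ_4 = 6(Δ_3 - Δ_2) = 15
Clamped end conditions give two more equations: 2h_0·σ_0 + h_0·σ_1 = 6(Δ_0 - s'(0)) = -2 and h_3·σ_3 + 2h_3·σ_4 = 6(s'(7) - Δ_3) = 15.
Solving: σ_0 = -2255/474, σ_1 = 699/79, σ_2 = -2925/158, σ_3 = 411/79, σ_4 = 363/316.
On [5, 7], s(x) = 2 - 2007/316·(x - 5) + 411/158·(x - 5)² - 427/1264·(x - 5)³.
With (x - 5) = 3/2: s(13/2) = -28457/10112.

-2.8142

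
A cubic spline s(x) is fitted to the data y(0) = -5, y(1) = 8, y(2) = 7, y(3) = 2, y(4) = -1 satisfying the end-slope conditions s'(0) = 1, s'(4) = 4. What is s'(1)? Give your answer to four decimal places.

Write σ_i for s''(x_i). With h_i = 1, 1, 1, 1 and divided differences Δ_i = 13, -1, -5, -3, the continuity of s' gives the tridiagonal system
  1·σ_0 + 4·σ_1 + 1·σ_2 = 6(Δ_1 - Δ_0) = -84
  1·σ_1 + 4·σ_2 + 1·σ_3 = 6(Δ_2 - Δ_1) = -24
  1·σ_2 + 4·σ_3 + 1·σ_4 = 6(Δ_3 - Δ_2) = 12
Clamped end conditions give two more equations: 2h_0·σ_0 + h_0·σ_1 = 6(Δ_0 - s'(0)) = 72 and h_3·σ_3 + 2h_3·σ_4 = 6(s'(4) - Δ_3) = 42.
Hence σ_0 = 1503/28, σ_1 = -495/14, σ_2 = 15/4, σ_3 = -51/14, σ_4 = 639/28.
On [1, 2], s'(x) = b_1 + 2c_1·(x - 1) + 3d_1·(x - 1)² with b_1 = Δ_1 - h_1(2σ_1 + σ_2)/6 = 569/56, c_1 = σ_1/2 = -495/28, d_1 = (σ_2 - σ_1)/(6h_1) = 365/56. So s'(1) = 569/56.

10.1607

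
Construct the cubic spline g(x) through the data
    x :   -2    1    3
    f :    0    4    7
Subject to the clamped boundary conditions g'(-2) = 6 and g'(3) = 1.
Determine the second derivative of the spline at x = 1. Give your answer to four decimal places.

Let M_i = g''(x_i). Step sizes h_i = 3, 2; slopes of the chords Δ_i = (y_(i+1) - y_i)/h_i = 4/3, 3/2.
  3·M_0 + 10·M_1 + 2·M_2 = 6(Δ_1 - Δ_0) = 1
Clamped end conditions give two more equations: 2h_0·M_0 + h_0·M_1 = 6(Δ_0 - g'(-2)) = -28 and h_1·M_1 + 2h_1·M_2 = 6(g'(3) - Δ_1) = -3.
Hence M_0 = -173/30, M_1 = 11/5, M_2 = -37/20.

2.2000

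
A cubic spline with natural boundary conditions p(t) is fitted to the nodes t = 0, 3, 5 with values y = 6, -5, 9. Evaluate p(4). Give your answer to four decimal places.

0.4000

Write m_i for p''(x_i). With h_i = 3, 2 and divided differences Δ_i = -11/3, 7, the continuity of p' gives the tridiagonal system
  3·m_0 + 10·m_1 + 2·m_2 = 6(Δ_1 - Δ_0) = 64
Natural end conditions: m_0 = m_2 = 0.
Solving: m_0 = 0, m_1 = 32/5, m_2 = 0.
On [3, 5], p(t) = -5 + 41/15·(t - 3) + 16/5·(t - 3)² - 8/15·(t - 3)³.
With (t - 3) = 1: p(4) = 2/5.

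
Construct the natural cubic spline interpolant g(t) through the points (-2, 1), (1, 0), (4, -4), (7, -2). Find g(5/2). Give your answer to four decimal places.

Let M_i = g''(x_i). Step sizes h_i = 3, 3, 3; slopes of the chords Δ_i = (y_(i+1) - y_i)/h_i = -1/3, -4/3, 2/3.
  3·M_0 + 12·M_1 + 3·M_2 = 6(Δ_1 - Δ_0) = -6
  3·M_1 + 12·M_2 + 3·M_3 = 6(Δ_2 - Δ_1) = 12
Natural end conditions: M_0 = M_3 = 0.
Hence M_0 = 0, M_1 = -4/5, M_2 = 6/5, M_3 = 0.
On [1, 4], g(t) = 0 - 17/15·(t - 1) - 2/5·(t - 1)² + 1/9·(t - 1)³.
With (t - 1) = 3/2: g(5/2) = -89/40.

-2.2250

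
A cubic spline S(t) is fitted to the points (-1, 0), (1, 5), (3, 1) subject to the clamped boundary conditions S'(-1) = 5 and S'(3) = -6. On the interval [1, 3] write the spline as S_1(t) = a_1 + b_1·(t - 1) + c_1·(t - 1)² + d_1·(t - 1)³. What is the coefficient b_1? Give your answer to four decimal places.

Put M_i = S'' at the i-th knot. Here h = (2, 2) and Δ = (5/2, -2), so the interior equations h_(i-1)·M_(i-1) + 2(h_(i-1)+h_i)·M_i + h_i·M_(i+1) = 6(Δ_i − Δ_(i-1)) read
  2·M_0 + 8·M_1 + 2·M_2 = 6(Δ_1 - Δ_0) = -27
Clamped end conditions give two more equations: 2h_0·M_0 + h_0·M_1 = 6(Δ_0 - S'(-1)) = -15 and h_1·M_1 + 2h_1·M_2 = 6(S'(3) - Δ_1) = -24.
Solving: M_0 = -25/8, M_1 = -5/4, M_2 = -43/8.
On [1, 3], with S_1(t) = a_1 + b_1·(t - 1) + c_1·(t - 1)² + d_1·(t - 1)³: c_1 = M_1/2 = -5/8, d_1 = (M_2 - M_1)/(6h_1) = -11/32, b_1 = Δ_1 - h_1(2M_1 + M_2)/6 = 5/8.

0.6250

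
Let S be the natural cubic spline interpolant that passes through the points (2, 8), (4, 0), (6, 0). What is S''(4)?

3

Write m_i for S''(x_i). With h_i = 2, 2 and divided differences Δ_i = -4, 0, the continuity of S' gives the tridiagonal system
  2·m_0 + 8·m_1 + 2·m_2 = 6(Δ_1 - Δ_0) = 24
Natural end conditions: m_0 = m_2 = 0.
Solving the tridiagonal system: m_0 = 0, m_1 = 3, m_2 = 0.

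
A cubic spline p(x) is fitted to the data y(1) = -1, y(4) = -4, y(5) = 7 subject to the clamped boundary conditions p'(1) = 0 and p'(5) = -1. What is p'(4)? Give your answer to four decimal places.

12.3750

With σ_i denoting the second derivative at x_i, h_i = 3, 1, and Δ_i = (y_(i+1) − y_i)/h_i = -1, 11:
  3·σ_0 + 8·σ_1 + 1·σ_2 = 6(Δ_1 - Δ_0) = 72
Clamped end conditions give two more equations: 2h_0·σ_0 + h_0·σ_1 = 6(Δ_0 - p'(1)) = -6 and h_1·σ_1 + 2h_1·σ_2 = 6(p'(5) - Δ_1) = -72.
Solving: σ_0 = -41/4, σ_1 = 37/2, σ_2 = -181/4.
On [4, 5], p'(x) = b_1 + 2c_1·(x - 4) + 3d_1·(x - 4)² with b_1 = Δ_1 - h_1(2σ_1 + σ_2)/6 = 99/8, c_1 = σ_1/2 = 37/4, d_1 = (σ_2 - σ_1)/(6h_1) = -85/8. So p'(4) = 99/8.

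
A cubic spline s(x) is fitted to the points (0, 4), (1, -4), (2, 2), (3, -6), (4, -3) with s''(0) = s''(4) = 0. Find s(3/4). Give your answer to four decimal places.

-3.6230

With M_i denoting the second derivative at x_i, h_i = 1, 1, 1, 1, and Δ_i = (y_(i+1) − y_i)/h_i = -8, 6, -8, 3:
  1·M_0 + 4·M_1 + 1·M_2 = 6(Δ_1 - Δ_0) = 84
  1·M_1 + 4·M_2 + 1·M_3 = 6(Δ_2 - Δ_1) = -84
  1·M_2 + 4·M_3 + 1·M_4 = 6(Δ_3 - Δ_2) = 66
Natural end conditions: M_0 = M_4 = 0.
Solving: M_0 = 0, M_1 = 831/28, M_2 = -243/7, M_3 = 705/28, M_4 = 0.
On [0, 1], s(x) = 4 - 725/56·x + 0·x² + 277/56·x³.
With x = 3/4: s(3/4) = -1855/512.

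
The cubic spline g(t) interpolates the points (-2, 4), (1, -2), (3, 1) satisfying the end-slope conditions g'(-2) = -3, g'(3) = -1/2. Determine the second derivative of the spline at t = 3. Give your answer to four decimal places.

Write m_i for g''(x_i). With h_i = 3, 2 and divided differences Δ_i = -2, 3/2, the continuity of g' gives the tridiagonal system
  3·m_0 + 10·m_1 + 2·m_2 = 6(Δ_1 - Δ_0) = 21
Clamped end conditions give two more equations: 2h_0·m_0 + h_0·m_1 = 6(Δ_0 - g'(-2)) = 6 and h_1·m_1 + 2h_1·m_2 = 6(g'(3) - Δ_1) = -12.
Forward elimination and back-substitution give m_0 = -3/5, m_1 = 16/5, m_2 = -23/5.

-4.6000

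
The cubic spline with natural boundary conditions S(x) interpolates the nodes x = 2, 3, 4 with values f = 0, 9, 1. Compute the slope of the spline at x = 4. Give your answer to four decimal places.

With M_i denoting the second derivative at x_i, h_i = 1, 1, and Δ_i = (y_(i+1) − y_i)/h_i = 9, -8:
  1·M_0 + 4·M_1 + 1·M_2 = 6(Δ_1 - Δ_0) = -102
Natural end conditions: M_0 = M_2 = 0.
Hence M_0 = 0, M_1 = -51/2, M_2 = 0.
On [3, 4], S'(x) = b_1 + 2c_1·(x - 3) + 3d_1·(x - 3)² with b_1 = Δ_1 - h_1(2M_1 + M_2)/6 = 1/2, c_1 = M_1/2 = -51/4, d_1 = (M_2 - M_1)/(6h_1) = 17/4. So S'(4) = -49/4.

-12.2500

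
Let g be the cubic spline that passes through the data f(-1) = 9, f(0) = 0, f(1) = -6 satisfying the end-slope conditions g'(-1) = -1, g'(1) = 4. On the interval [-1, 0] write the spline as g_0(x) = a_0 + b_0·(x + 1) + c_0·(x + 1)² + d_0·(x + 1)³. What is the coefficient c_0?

Let m_i = g''(x_i). Step sizes h_i = 1, 1; slopes of the chords Δ_i = (y_(i+1) - y_i)/h_i = -9, -6.
  1·m_0 + 4·m_1 + 1·m_2 = 6(Δ_1 - Δ_0) = 18
Clamped end conditions give two more equations: 2h_0·m_0 + h_0·m_1 = 6(Δ_0 - g'(-1)) = -48 and h_1·m_1 + 2h_1·m_2 = 6(g'(1) - Δ_1) = 60.
Hence m_0 = -26, m_1 = 4, m_2 = 28.
On [-1, 0], with g_0(x) = a_0 + b_0·(x + 1) + c_0·(x + 1)² + d_0·(x + 1)³: c_0 = m_0/2 = -13, d_0 = (m_1 - m_0)/(6h_0) = 5, b_0 = Δ_0 - h_0(2m_0 + m_1)/6 = -1.

-13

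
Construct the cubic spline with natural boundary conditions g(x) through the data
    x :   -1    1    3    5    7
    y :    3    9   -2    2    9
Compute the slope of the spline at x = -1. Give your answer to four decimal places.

5.7857

Put σ_i = g'' at the i-th knot. Here h = (2, 2, 2, 2) and Δ = (3, -11/2, 2, 7/2), so the interior equations h_(i-1)·σ_(i-1) + 2(h_(i-1)+h_i)·σ_i + h_i·σ_(i+1) = 6(Δ_i − Δ_(i-1)) read
  2·σ_0 + 8·σ_1 + 2·σ_2 = 6(Δ_1 - Δ_0) = -51
  2·σ_1 + 8·σ_2 + 2·σ_3 = 6(Δ_2 - Δ_1) = 45
  2·σ_2 + 8·σ_3 + 2·σ_4 = 6(Δ_3 - Δ_2) = 9
Natural end conditions: σ_0 = σ_4 = 0.
Solving: σ_0 = 0, σ_1 = -117/14, σ_2 = 111/14, σ_3 = -6/7, σ_4 = 0.
On [-1, 1], g'(x) = b_0 + 2c_0·(x + 1) + 3d_0·(x + 1)² with b_0 = Δ_0 - h_0(2σ_0 + σ_1)/6 = 81/14, c_0 = σ_0/2 = 0, d_0 = (σ_1 - σ_0)/(6h_0) = -39/56. So g'(-1) = 81/14.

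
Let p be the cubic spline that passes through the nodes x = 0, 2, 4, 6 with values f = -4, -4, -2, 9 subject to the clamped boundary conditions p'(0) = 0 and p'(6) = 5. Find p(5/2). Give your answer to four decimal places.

With m_i denoting the second derivative at x_i, h_i = 2, 2, 2, and Δ_i = (y_(i+1) − y_i)/h_i = 0, 1, 11/2:
  2·m_0 + 8·m_1 + 2·m_2 = 6(Δ_1 - Δ_0) = 6
  2·m_1 + 8·m_2 + 2·m_3 = 6(Δ_2 - Δ_1) = 27
Clamped end conditions give two more equations: 2h_0·m_0 + h_0·m_1 = 6(Δ_0 - p'(0)) = 0 and h_2·m_2 + 2h_2·m_3 = 6(p'(6) - Δ_2) = -3.
Solving: m_0 = 1/6, m_1 = -1/3, m_2 = 25/6, m_3 = -17/6.
On [2, 4], p(x) = -4 - 1/6·(x - 2) - 1/6·(x - 2)² + 3/8·(x - 2)³.
With (x - 2) = 1/2: p(5/2) = -261/64.

-4.0781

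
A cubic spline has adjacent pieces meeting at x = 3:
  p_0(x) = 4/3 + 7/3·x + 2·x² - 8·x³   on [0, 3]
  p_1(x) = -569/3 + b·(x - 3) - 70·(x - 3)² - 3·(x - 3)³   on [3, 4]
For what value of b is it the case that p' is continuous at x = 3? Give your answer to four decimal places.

p_0'(x) = 7/3 + 4·x - 24·x², so p_0'(3) = -605/3. On the right, p_1'(3) = b, so b = -605/3.

-201.6667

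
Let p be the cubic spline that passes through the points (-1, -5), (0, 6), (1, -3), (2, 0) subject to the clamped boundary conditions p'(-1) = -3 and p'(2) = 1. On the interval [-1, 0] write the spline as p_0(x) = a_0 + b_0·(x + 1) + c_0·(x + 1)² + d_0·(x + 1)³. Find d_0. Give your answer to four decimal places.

-21.3333

Write m_i for p''(x_i). With h_i = 1, 1, 1 and divided differences Δ_i = 11, -9, 3, the continuity of p' gives the tridiagonal system
  1·m_0 + 4·m_1 + 1·m_2 = 6(Δ_1 - Δ_0) = -120
  1·m_1 + 4·m_2 + 1·m_3 = 6(Δ_2 - Δ_1) = 72
Clamped end conditions give two more equations: 2h_0·m_0 + h_0·m_1 = 6(Δ_0 - p'(-1)) = 84 and h_2·m_2 + 2h_2·m_3 = 6(p'(2) - Δ_2) = -12.
Solving the tridiagonal system: m_0 = 212/3, m_1 = -172/3, m_2 = 116/3, m_3 = -76/3.
On [-1, 0], with p_0(x) = a_0 + b_0·(x + 1) + c_0·(x + 1)² + d_0·(x + 1)³: c_0 = m_0/2 = 106/3, d_0 = (m_1 - m_0)/(6h_0) = -64/3, b_0 = Δ_0 - h_0(2m_0 + m_1)/6 = -3.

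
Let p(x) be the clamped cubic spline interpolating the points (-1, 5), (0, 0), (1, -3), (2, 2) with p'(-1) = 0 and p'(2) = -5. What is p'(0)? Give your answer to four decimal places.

-7.1333

Let m_i = p''(x_i). Step sizes h_i = 1, 1, 1; slopes of the chords Δ_i = (y_(i+1) - y_i)/h_i = -5, -3, 5.
  1·m_0 + 4·m_1 + 1·m_2 = 6(Δ_1 - Δ_0) = 12
  1·m_1 + 4·m_2 + 1·m_3 = 6(Δ_2 - Δ_1) = 48
Clamped end conditions give two more equations: 2h_0·m_0 + h_0·m_1 = 6(Δ_0 - p'(-1)) = -30 and h_2·m_2 + 2h_2·m_3 = 6(p'(2) - Δ_2) = -60.
Forward elimination and back-substitution give m_0 = -236/15, m_1 = 22/15, m_2 = 328/15, m_3 = -614/15.
On [0, 1], p'(x) = b_1 + 2c_1·x + 3d_1·x² with b_1 = Δ_1 - h_1(2m_1 + m_2)/6 = -107/15, c_1 = m_1/2 = 11/15, d_1 = (m_2 - m_1)/(6h_1) = 17/5. So p'(0) = -107/15.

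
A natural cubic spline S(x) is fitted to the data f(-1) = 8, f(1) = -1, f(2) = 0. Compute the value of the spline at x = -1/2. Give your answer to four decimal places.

Put σ_i = S'' at the i-th knot. Here h = (2, 1) and Δ = (-9/2, 1), so the interior equations h_(i-1)·σ_(i-1) + 2(h_(i-1)+h_i)·σ_i + h_i·σ_(i+1) = 6(Δ_i − Δ_(i-1)) read
  2·σ_0 + 6·σ_1 + 1·σ_2 = 6(Δ_1 - Δ_0) = 33
Natural end conditions: σ_0 = σ_2 = 0.
Solving: σ_0 = 0, σ_1 = 11/2, σ_2 = 0.
On [-1, 1], S(x) = 8 - 19/3·(x + 1) + 0·(x + 1)² + 11/24·(x + 1)³.
With (x + 1) = 1/2: S(-1/2) = 313/64.

4.8906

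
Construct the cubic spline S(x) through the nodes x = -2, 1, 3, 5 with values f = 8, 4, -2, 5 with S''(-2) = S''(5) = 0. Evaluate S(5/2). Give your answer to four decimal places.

Let m_i = S''(x_i). Step sizes h_i = 3, 2, 2; slopes of the chords Δ_i = (y_(i+1) - y_i)/h_i = -4/3, -3, 7/2.
  3·m_0 + 10·m_1 + 2·m_2 = 6(Δ_1 - Δ_0) = -10
  2·m_1 + 8·m_2 + 2·m_3 = 6(Δ_2 - Δ_1) = 39
Natural end conditions: m_0 = m_3 = 0.
Forward elimination and back-substitution give m_0 = 0, m_1 = -79/38, m_2 = 205/38, m_3 = 0.
On [1, 3], S(x) = 4 - 389/114·(x - 1) - 79/76·(x - 1)² + 71/114·(x - 1)³.
With (x - 1) = 3/2: S(5/2) = -103/76.

-1.3553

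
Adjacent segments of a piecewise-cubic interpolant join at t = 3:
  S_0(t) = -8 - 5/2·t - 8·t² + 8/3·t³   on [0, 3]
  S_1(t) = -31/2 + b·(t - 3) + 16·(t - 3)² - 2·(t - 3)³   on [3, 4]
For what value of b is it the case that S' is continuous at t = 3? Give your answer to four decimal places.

S_0'(t) = -5/2 - 16·t + 8·t², so S_0'(3) = 43/2. On the right, S_1'(3) = b, so b = 43/2.

21.5000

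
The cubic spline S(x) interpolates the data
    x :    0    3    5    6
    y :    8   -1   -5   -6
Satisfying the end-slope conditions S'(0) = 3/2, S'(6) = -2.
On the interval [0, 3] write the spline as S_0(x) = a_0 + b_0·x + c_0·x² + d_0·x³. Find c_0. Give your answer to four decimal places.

Let m_i = S''(x_i). Step sizes h_i = 3, 2, 1; slopes of the chords Δ_i = (y_(i+1) - y_i)/h_i = -3, -2, -1.
  3·m_0 + 10·m_1 + 2·m_2 = 6(Δ_1 - Δ_0) = 6
  2·m_1 + 6·m_2 + 1·m_3 = 6(Δ_2 - Δ_1) = 6
Clamped end conditions give two more equations: 2h_0·m_0 + h_0·m_1 = 6(Δ_0 - S'(0)) = -27 and h_2·m_2 + 2h_2·m_3 = 6(S'(6) - Δ_2) = -6.
Forward elimination and back-substitution give m_0 = -316/57, m_1 = 119/57, m_2 = 50/57, m_3 = -196/57.
On [0, 3], with S_0(x) = a_0 + b_0·x + c_0·x² + d_0·x³: c_0 = m_0/2 = -158/57, d_0 = (m_1 - m_0)/(6h_0) = 145/342, b_0 = Δ_0 - h_0(2m_0 + m_1)/6 = 3/2.

-2.7719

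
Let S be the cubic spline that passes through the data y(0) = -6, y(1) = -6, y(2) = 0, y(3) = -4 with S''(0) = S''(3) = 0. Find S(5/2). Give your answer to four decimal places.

Let m_i = S''(x_i). Step sizes h_i = 1, 1, 1; slopes of the chords Δ_i = (y_(i+1) - y_i)/h_i = 0, 6, -4.
  1·m_0 + 4·m_1 + 1·m_2 = 6(Δ_1 - Δ_0) = 36
  1·m_1 + 4·m_2 + 1·m_3 = 6(Δ_2 - Δ_1) = -60
Natural end conditions: m_0 = m_3 = 0.
Solving: m_0 = 0, m_1 = 68/5, m_2 = -92/5, m_3 = 0.
On [2, 3], S(x) = 0 + 32/15·(x - 2) - 46/5·(x - 2)² + 46/15·(x - 2)³.
With (x - 2) = 1/2: S(5/2) = -17/20.

-0.8500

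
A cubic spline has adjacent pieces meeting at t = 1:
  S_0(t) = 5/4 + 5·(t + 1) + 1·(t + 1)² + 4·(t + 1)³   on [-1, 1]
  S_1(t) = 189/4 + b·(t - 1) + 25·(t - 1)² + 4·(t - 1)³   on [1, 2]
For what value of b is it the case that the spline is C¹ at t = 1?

S_0'(t) = 5 + 2·(t + 1) + 12·(t + 1)², so S_0'(1) = 57. On the right, S_1'(1) = b, so b = 57.

57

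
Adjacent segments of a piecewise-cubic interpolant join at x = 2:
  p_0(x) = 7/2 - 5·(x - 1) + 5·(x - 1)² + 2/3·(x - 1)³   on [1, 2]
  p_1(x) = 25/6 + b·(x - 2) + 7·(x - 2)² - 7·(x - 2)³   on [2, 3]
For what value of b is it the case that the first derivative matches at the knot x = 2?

7

p_0'(x) = -5 + 10·(x - 1) + 2·(x - 1)², so p_0'(2) = 7. On the right, p_1'(2) = b, so b = 7.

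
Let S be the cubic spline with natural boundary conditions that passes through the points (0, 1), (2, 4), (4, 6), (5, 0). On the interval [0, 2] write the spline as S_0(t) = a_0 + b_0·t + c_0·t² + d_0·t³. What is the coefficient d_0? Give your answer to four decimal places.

0.1250

Write M_i for S''(x_i). With h_i = 2, 2, 1 and divided differences Δ_i = 3/2, 1, -6, the continuity of S' gives the tridiagonal system
  2·M_0 + 8·M_1 + 2·M_2 = 6(Δ_1 - Δ_0) = -3
  2·M_1 + 6·M_2 + 1·M_3 = 6(Δ_2 - Δ_1) = -42
Natural end conditions: M_0 = M_3 = 0.
Solving: M_0 = 0, M_1 = 3/2, M_2 = -15/2, M_3 = 0.
On [0, 2], with S_0(t) = a_0 + b_0·t + c_0·t² + d_0·t³: c_0 = M_0/2 = 0, d_0 = (M_1 - M_0)/(6h_0) = 1/8, b_0 = Δ_0 - h_0(2M_0 + M_1)/6 = 1.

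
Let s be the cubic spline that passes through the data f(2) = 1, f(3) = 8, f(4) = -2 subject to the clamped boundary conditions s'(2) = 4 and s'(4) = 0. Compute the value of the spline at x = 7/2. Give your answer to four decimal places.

With M_i denoting the second derivative at x_i, h_i = 1, 1, and Δ_i = (y_(i+1) − y_i)/h_i = 7, -10:
  1·M_0 + 4·M_1 + 1·M_2 = 6(Δ_1 - Δ_0) = -102
Clamped end conditions give two more equations: 2h_0·M_0 + h_0·M_1 = 6(Δ_0 - s'(2)) = 18 and h_1·M_1 + 2h_1·M_2 = 6(s'(4) - Δ_1) = 60.
Solving the tridiagonal system: M_0 = 65/2, M_1 = -47, M_2 = 107/2.
On [3, 4], s(x) = 8 - 13/4·(x - 3) - 47/2·(x - 3)² + 67/4·(x - 3)³.
With (x - 3) = 1/2: s(7/2) = 83/32.

2.5938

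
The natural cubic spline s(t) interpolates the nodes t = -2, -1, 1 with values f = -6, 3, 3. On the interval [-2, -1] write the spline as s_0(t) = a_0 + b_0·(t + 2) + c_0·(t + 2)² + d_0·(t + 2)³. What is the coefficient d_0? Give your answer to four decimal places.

-1.5000

Put M_i = s'' at the i-th knot. Here h = (1, 2) and Δ = (9, 0), so the interior equations h_(i-1)·M_(i-1) + 2(h_(i-1)+h_i)·M_i + h_i·M_(i+1) = 6(Δ_i − Δ_(i-1)) read
  1·M_0 + 6·M_1 + 2·M_2 = 6(Δ_1 - Δ_0) = -54
Natural end conditions: M_0 = M_2 = 0.
Hence M_0 = 0, M_1 = -9, M_2 = 0.
On [-2, -1], with s_0(t) = a_0 + b_0·(t + 2) + c_0·(t + 2)² + d_0·(t + 2)³: c_0 = M_0/2 = 0, d_0 = (M_1 - M_0)/(6h_0) = -3/2, b_0 = Δ_0 - h_0(2M_0 + M_1)/6 = 21/2.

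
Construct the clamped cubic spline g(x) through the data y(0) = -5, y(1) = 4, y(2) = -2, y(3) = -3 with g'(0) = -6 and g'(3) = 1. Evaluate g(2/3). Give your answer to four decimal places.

0.4123

With M_i denoting the second derivative at x_i, h_i = 1, 1, 1, and Δ_i = (y_(i+1) − y_i)/h_i = 9, -6, -1:
  1·M_0 + 4·M_1 + 1·M_2 = 6(Δ_1 - Δ_0) = -90
  1·M_1 + 4·M_2 + 1·M_3 = 6(Δ_2 - Δ_1) = 30
Clamped end conditions give two more equations: 2h_0·M_0 + h_0·M_1 = 6(Δ_0 - g'(0)) = 90 and h_2·M_2 + 2h_2·M_3 = 6(g'(3) - Δ_2) = 12.
Solving: M_0 = 1006/15, M_1 = -662/15, M_2 = 292/15, M_3 = -56/15.
On [0, 1], g(x) = -5 - 6·x + 503/15·x² - 278/15·x³.
With x = 2/3: g(2/3) = 167/405.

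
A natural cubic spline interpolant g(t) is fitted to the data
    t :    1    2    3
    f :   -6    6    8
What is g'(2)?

With m_i denoting the second derivative at x_i, h_i = 1, 1, and Δ_i = (y_(i+1) − y_i)/h_i = 12, 2:
  1·m_0 + 4·m_1 + 1·m_2 = 6(Δ_1 - Δ_0) = -60
Natural end conditions: m_0 = m_2 = 0.
Solving the tridiagonal system: m_0 = 0, m_1 = -15, m_2 = 0.
On [2, 3], g'(t) = b_1 + 2c_1·(t - 2) + 3d_1·(t - 2)² with b_1 = Δ_1 - h_1(2m_1 + m_2)/6 = 7, c_1 = m_1/2 = -15/2, d_1 = (m_2 - m_1)/(6h_1) = 5/2. So g'(2) = 7.

7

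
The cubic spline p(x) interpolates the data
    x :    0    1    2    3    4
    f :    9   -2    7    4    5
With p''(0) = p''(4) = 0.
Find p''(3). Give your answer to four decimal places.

13.7143

Put m_i = p'' at the i-th knot. Here h = (1, 1, 1, 1) and Δ = (-11, 9, -3, 1), so the interior equations h_(i-1)·m_(i-1) + 2(h_(i-1)+h_i)·m_i + h_i·m_(i+1) = 6(Δ_i − Δ_(i-1)) read
  1·m_0 + 4·m_1 + 1·m_2 = 6(Δ_1 - Δ_0) = 120
  1·m_1 + 4·m_2 + 1·m_3 = 6(Δ_2 - Δ_1) = -72
  1·m_2 + 4·m_3 + 1·m_4 = 6(Δ_3 - Δ_2) = 24
Natural end conditions: m_0 = m_4 = 0.
Hence m_0 = 0, m_1 = 264/7, m_2 = -216/7, m_3 = 96/7, m_4 = 0.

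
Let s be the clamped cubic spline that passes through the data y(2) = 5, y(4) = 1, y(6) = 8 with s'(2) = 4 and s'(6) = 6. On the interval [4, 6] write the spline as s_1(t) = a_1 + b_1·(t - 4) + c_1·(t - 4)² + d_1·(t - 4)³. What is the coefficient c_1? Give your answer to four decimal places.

Put M_i = s'' at the i-th knot. Here h = (2, 2) and Δ = (-2, 7/2), so the interior equations h_(i-1)·M_(i-1) + 2(h_(i-1)+h_i)·M_i + h_i·M_(i+1) = 6(Δ_i − Δ_(i-1)) read
  2·M_0 + 8·M_1 + 2·M_2 = 6(Δ_1 - Δ_0) = 33
Clamped end conditions give two more equations: 2h_0·M_0 + h_0·M_1 = 6(Δ_0 - s'(2)) = -36 and h_1·M_1 + 2h_1·M_2 = 6(s'(6) - Δ_1) = 15.
Solving: M_0 = -101/8, M_1 = 29/4, M_2 = 1/8.
On [4, 6], with s_1(t) = a_1 + b_1·(t - 4) + c_1·(t - 4)² + d_1·(t - 4)³: c_1 = M_1/2 = 29/8, d_1 = (M_2 - M_1)/(6h_1) = -19/32, b_1 = Δ_1 - h_1(2M_1 + M_2)/6 = -11/8.

3.6250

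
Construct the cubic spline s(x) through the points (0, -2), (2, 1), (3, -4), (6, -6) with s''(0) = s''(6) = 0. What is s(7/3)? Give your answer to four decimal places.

-0.4276

Write σ_i for s''(x_i). With h_i = 2, 1, 3 and divided differences Δ_i = 3/2, -5, -2/3, the continuity of s' gives the tridiagonal system
  2·σ_0 + 6·σ_1 + 1·σ_2 = 6(Δ_1 - Δ_0) = -39
  1·σ_1 + 8·σ_2 + 3·σ_3 = 6(Δ_2 - Δ_1) = 26
Natural end conditions: σ_0 = σ_3 = 0.
Hence σ_0 = 0, σ_1 = -338/47, σ_2 = 195/47, σ_3 = 0.
On [2, 3], s(x) = 1 - 929/282·(x - 2) - 169/47·(x - 2)² + 533/282·(x - 2)³.
With (x - 2) = 1/3: s(7/3) = -1628/3807.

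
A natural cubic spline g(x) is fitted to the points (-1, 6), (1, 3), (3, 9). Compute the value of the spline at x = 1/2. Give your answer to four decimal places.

3.0117

With σ_i denoting the second derivative at x_i, h_i = 2, 2, and Δ_i = (y_(i+1) − y_i)/h_i = -3/2, 3:
  2·σ_0 + 8·σ_1 + 2·σ_2 = 6(Δ_1 - Δ_0) = 27
Natural end conditions: σ_0 = σ_2 = 0.
Hence σ_0 = 0, σ_1 = 27/8, σ_2 = 0.
On [-1, 1], g(x) = 6 - 21/8·(x + 1) + 0·(x + 1)² + 9/32·(x + 1)³.
With (x + 1) = 3/2: g(1/2) = 771/256.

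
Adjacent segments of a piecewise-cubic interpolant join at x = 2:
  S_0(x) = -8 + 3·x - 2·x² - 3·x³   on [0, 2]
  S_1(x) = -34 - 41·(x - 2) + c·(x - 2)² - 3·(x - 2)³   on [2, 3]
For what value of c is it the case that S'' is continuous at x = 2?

-20

S_0''(x) = -4 - 18·x, so S_0''(2) = -40. On the right, S_1''(2) = 2c, so c = -20.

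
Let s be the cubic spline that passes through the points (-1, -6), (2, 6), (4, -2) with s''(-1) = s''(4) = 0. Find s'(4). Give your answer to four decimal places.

Write M_i for s''(x_i). With h_i = 3, 2 and divided differences Δ_i = 4, -4, the continuity of s' gives the tridiagonal system
  3·M_0 + 10·M_1 + 2·M_2 = 6(Δ_1 - Δ_0) = -48
Natural end conditions: M_0 = M_2 = 0.
Solving: M_0 = 0, M_1 = -24/5, M_2 = 0.
On [2, 4], s'(x) = b_1 + 2c_1·(x - 2) + 3d_1·(x - 2)² with b_1 = Δ_1 - h_1(2M_1 + M_2)/6 = -4/5, c_1 = M_1/2 = -12/5, d_1 = (M_2 - M_1)/(6h_1) = 2/5. So s'(4) = -28/5.

-5.6000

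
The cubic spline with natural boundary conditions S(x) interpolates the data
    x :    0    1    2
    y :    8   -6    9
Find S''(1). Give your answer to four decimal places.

43.5000

Write m_i for S''(x_i). With h_i = 1, 1 and divided differences Δ_i = -14, 15, the continuity of S' gives the tridiagonal system
  1·m_0 + 4·m_1 + 1·m_2 = 6(Δ_1 - Δ_0) = 174
Natural end conditions: m_0 = m_2 = 0.
Hence m_0 = 0, m_1 = 87/2, m_2 = 0.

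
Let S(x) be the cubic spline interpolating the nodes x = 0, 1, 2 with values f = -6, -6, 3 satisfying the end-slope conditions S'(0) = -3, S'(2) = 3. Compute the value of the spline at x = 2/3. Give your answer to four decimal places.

-7.2222

Let m_i = S''(x_i). Step sizes h_i = 1, 1; slopes of the chords Δ_i = (y_(i+1) - y_i)/h_i = 0, 9.
  1·m_0 + 4·m_1 + 1·m_2 = 6(Δ_1 - Δ_0) = 54
Clamped end conditions give two more equations: 2h_0·m_0 + h_0·m_1 = 6(Δ_0 - S'(0)) = 18 and h_1·m_1 + 2h_1·m_2 = 6(S'(2) - Δ_1) = -36.
Solving the tridiagonal system: m_0 = -3/2, m_1 = 21, m_2 = -57/2.
On [0, 1], S(x) = -6 - 3·x - 3/4·x² + 15/4·x³.
With x = 2/3: S(2/3) = -65/9.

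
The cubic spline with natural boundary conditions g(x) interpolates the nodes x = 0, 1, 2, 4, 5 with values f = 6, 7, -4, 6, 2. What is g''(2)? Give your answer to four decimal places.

25.9672

Write σ_i for g''(x_i). With h_i = 1, 1, 2, 1 and divided differences Δ_i = 1, -11, 5, -4, the continuity of g' gives the tridiagonal system
  1·σ_0 + 4·σ_1 + 1·σ_2 = 6(Δ_1 - Δ_0) = -72
  1·σ_1 + 6·σ_2 + 2·σ_3 = 6(Δ_2 - Δ_1) = 96
  2·σ_2 + 6·σ_3 + 1·σ_4 = 6(Δ_3 - Δ_2) = -54
Natural end conditions: σ_0 = σ_4 = 0.
Hence σ_0 = 0, σ_1 = -1494/61, σ_2 = 1584/61, σ_3 = -1077/61, σ_4 = 0.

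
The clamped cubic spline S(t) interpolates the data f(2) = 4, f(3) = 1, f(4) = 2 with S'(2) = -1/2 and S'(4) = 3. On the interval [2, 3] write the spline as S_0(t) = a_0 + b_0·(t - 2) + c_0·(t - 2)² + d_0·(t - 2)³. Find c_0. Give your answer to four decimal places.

Put M_i = S'' at the i-th knot. Here h = (1, 1) and Δ = (-3, 1), so the interior equations h_(i-1)·M_(i-1) + 2(h_(i-1)+h_i)·M_i + h_i·M_(i+1) = 6(Δ_i − Δ_(i-1)) read
  1·M_0 + 4·M_1 + 1·M_2 = 6(Δ_1 - Δ_0) = 24
Clamped end conditions give two more equations: 2h_0·M_0 + h_0·M_1 = 6(Δ_0 - S'(2)) = -15 and h_1·M_1 + 2h_1·M_2 = 6(S'(4) - Δ_1) = 12.
Solving: M_0 = -47/4, M_1 = 17/2, M_2 = 7/4.
On [2, 3], with S_0(t) = a_0 + b_0·(t - 2) + c_0·(t - 2)² + d_0·(t - 2)³: c_0 = M_0/2 = -47/8, d_0 = (M_1 - M_0)/(6h_0) = 27/8, b_0 = Δ_0 - h_0(2M_0 + M_1)/6 = -1/2.

-5.8750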